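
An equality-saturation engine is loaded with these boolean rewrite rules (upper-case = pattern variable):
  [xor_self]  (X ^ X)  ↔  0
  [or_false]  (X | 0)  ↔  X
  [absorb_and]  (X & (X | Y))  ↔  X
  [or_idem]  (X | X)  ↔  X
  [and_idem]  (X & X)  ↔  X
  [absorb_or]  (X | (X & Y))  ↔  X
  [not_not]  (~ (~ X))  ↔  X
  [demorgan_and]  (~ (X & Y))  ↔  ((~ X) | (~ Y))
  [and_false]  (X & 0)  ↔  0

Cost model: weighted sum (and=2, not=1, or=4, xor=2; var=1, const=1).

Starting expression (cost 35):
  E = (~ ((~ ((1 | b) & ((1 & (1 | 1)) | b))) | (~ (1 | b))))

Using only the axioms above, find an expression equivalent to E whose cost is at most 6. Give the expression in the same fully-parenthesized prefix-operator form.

(1 | b)   [cost 6]

1. [absorb_and →] (1 & (1 | 1))  →  1;  E = (~ ((~ ((1 | b) & (1 | b))) | (~ (1 | b))))
2. [and_idem →] ((1 | b) & (1 | b))  →  (1 | b);  E = (~ ((~ (1 | b)) | (~ (1 | b))))
3. [or_idem →] ((~ (1 | b)) | (~ (1 | b)))  →  (~ (1 | b));  E = (~ (~ (1 | b)))
4. [not_not →] (~ (~ (1 | b)))  →  (1 | b);  cost 6 ≤ 6, done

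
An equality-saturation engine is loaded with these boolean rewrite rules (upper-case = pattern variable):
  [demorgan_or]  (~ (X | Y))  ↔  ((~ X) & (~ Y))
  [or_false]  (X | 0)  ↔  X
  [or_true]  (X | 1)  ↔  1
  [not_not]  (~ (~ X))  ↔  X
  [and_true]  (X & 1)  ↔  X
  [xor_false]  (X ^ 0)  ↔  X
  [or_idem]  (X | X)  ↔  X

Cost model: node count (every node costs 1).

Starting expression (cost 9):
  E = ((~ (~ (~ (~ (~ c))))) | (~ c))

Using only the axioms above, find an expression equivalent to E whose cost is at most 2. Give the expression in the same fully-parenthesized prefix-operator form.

(1) (~ (~ (~ c)))  =[not_not →]=  (~ c)    ⊢ ((~ (~ (~ c))) | (~ c))
(2) (~ (~ c))  =[not_not →]=  c    ⊢ ((~ c) | (~ c))
(3) ((~ c) | (~ c))  =[or_idem →]=  (~ c)    ⊢ cost 2, within 2

(~ c)   [cost 2]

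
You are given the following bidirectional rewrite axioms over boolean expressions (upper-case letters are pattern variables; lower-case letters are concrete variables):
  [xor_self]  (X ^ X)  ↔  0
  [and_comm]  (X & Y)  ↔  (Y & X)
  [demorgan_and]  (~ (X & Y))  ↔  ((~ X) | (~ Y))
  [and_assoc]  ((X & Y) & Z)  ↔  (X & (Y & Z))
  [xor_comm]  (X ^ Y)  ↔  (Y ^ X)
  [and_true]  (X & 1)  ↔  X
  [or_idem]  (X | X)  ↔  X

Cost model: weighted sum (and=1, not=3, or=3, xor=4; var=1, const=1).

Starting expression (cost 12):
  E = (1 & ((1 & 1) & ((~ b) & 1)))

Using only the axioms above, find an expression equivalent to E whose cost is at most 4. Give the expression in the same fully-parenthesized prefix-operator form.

(~ b)   [cost 4]

1. [and_true →] ((~ b) & 1)  →  (~ b);  E = (1 & ((1 & 1) & (~ b)))
2. [and_comm →] (1 & ((1 & 1) & (~ b)))  →  (((1 & 1) & (~ b)) & 1)
3. [and_comm →] ((1 & 1) & (~ b))  →  ((~ b) & (1 & 1));  E = (((~ b) & (1 & 1)) & 1)
4. [and_true →] (1 & 1)  →  1;  E = (((~ b) & 1) & 1)
5. [and_true →] ((~ b) & 1)  →  (~ b);  E = ((~ b) & 1)
6. [and_true →] ((~ b) & 1)  →  (~ b);  cost 4 ≤ 4, done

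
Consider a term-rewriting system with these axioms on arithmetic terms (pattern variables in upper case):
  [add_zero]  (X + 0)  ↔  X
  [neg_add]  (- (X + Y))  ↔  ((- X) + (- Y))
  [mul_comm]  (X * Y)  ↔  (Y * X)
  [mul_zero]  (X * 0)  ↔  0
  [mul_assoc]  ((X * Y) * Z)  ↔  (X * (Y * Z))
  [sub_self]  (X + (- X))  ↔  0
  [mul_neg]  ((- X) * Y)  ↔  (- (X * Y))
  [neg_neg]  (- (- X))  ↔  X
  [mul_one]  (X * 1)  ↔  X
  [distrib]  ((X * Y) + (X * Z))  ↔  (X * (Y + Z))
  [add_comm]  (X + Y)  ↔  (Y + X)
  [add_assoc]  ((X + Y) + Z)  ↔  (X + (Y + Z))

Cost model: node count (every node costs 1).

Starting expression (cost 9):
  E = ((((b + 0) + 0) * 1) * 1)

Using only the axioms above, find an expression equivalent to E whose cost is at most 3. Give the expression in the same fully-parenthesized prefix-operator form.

(1) ((b + 0) + 0)  =[add_zero →]=  (b + 0)    ⊢ (((b + 0) * 1) * 1)
(2) (b + 0)  =[add_zero →]=  b    ⊢ ((b * 1) * 1)
(3) (b * 1)  =[mul_one →]=  b    ⊢ cost 3, within 3

(b * 1)   [cost 3]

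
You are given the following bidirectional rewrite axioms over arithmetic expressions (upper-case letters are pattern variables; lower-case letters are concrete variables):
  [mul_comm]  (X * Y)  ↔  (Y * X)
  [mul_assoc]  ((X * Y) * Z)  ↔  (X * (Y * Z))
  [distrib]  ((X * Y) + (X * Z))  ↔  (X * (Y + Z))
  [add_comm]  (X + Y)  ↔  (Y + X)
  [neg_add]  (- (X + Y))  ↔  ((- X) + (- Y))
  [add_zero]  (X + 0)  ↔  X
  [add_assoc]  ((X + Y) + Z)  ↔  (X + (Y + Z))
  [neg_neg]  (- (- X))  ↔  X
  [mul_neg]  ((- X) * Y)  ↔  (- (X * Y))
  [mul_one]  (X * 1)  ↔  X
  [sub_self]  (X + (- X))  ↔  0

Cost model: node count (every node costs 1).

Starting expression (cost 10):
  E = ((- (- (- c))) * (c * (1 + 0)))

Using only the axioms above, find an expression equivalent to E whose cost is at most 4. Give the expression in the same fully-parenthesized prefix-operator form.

((- c) * c)   [cost 4]

1. [add_zero →] (1 + 0)  →  1;  E = ((- (- (- c))) * (c * 1))
2. [mul_one →] (c * 1)  →  c;  E = ((- (- (- c))) * c)
3. [neg_neg →] (- (- c))  →  c;  cost 4 ≤ 4, done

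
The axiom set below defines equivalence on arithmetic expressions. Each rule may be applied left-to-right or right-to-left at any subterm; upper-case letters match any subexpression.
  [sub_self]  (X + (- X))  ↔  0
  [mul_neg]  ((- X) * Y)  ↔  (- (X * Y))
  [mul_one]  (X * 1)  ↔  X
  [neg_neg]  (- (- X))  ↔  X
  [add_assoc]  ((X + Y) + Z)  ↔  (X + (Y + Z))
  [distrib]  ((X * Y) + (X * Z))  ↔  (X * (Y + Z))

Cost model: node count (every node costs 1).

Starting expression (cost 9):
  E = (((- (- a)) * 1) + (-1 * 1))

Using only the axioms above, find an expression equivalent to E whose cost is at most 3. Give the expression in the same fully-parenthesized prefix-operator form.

(a + -1)   [cost 3]

1. [mul_one →] ((- (- a)) * 1)  →  (- (- a));  E = ((- (- a)) + (-1 * 1))
2. [mul_one →] (-1 * 1)  →  -1;  E = ((- (- a)) + -1)
3. [neg_neg →] (- (- a))  →  a;  cost 3 ≤ 3, done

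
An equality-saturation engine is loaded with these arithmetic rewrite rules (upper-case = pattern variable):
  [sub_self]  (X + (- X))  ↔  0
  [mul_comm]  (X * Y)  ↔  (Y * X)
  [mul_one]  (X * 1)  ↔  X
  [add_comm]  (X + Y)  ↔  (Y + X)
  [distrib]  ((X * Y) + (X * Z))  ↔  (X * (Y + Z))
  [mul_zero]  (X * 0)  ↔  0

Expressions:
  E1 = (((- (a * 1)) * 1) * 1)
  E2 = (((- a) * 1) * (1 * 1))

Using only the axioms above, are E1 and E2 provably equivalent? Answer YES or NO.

1. [mul_one →] ((- (a * 1)) * 1)  →  (- (a * 1));  E1 = ((- (a * 1)) * 1)
2. [mul_one →] ((- (a * 1)) * 1)  →  (- (a * 1))
3. [mul_one →] (a * 1)  →  a;  E1 = (- a)
4. [mul_one ←] (- a)  →  ((- a) * 1)
5. [mul_one ←] (- a)  →  ((- a) * 1);  E1 = (((- a) * 1) * 1)
6. [mul_one ←] 1  →  (1 * 1);  this is E2

YES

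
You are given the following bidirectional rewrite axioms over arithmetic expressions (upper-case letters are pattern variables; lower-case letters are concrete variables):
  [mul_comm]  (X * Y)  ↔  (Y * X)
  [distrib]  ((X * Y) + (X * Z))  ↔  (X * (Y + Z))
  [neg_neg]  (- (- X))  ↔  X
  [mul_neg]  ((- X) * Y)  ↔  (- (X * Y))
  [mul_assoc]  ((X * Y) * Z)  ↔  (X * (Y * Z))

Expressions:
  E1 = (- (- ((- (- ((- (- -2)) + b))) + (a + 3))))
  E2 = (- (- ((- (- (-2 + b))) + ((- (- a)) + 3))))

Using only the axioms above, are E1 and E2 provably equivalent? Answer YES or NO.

YES

1. [neg_neg →] (- (- ((- (- ((- (- -2)) + b))) + (a + 3))))  →  ((- (- ((- (- -2)) + b))) + (a + 3))
2. [neg_neg →] (- (- ((- (- -2)) + b)))  →  ((- (- -2)) + b);  E1 = (((- (- -2)) + b) + (a + 3))
3. [neg_neg →] (- (- -2))  →  -2;  E1 = ((-2 + b) + (a + 3))
4. [neg_neg ←] (-2 + b)  →  (- (- (-2 + b)));  E1 = ((- (- (-2 + b))) + (a + 3))
5. [neg_neg ←] ((- (- (-2 + b))) + (a + 3))  →  (- (- ((- (- (-2 + b))) + (a + 3))))
6. [neg_neg ←] a  →  (- (- a));  this is E2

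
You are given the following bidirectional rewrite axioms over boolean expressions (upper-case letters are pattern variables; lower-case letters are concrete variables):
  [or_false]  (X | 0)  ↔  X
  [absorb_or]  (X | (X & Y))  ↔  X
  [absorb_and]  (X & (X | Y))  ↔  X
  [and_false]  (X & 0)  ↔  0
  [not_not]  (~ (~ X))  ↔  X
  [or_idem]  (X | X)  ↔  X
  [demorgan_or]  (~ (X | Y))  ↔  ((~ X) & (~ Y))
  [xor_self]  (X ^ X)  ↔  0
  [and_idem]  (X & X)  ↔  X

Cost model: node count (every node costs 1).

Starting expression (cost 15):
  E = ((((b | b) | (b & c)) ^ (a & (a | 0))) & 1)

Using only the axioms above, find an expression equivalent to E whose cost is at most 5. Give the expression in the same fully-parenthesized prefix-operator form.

step 1: or_idem (→) rewrites (b | b) into b, now (((b | (b & c)) ^ (a & (a | 0))) & 1)
step 2: absorb_and (→) rewrites (a & (a | 0)) into a, now (((b | (b & c)) ^ a) & 1)
step 3: absorb_or (→) rewrites (b | (b & c)) into b, reaching cost 5 (bound 5)

((b ^ a) & 1)   [cost 5]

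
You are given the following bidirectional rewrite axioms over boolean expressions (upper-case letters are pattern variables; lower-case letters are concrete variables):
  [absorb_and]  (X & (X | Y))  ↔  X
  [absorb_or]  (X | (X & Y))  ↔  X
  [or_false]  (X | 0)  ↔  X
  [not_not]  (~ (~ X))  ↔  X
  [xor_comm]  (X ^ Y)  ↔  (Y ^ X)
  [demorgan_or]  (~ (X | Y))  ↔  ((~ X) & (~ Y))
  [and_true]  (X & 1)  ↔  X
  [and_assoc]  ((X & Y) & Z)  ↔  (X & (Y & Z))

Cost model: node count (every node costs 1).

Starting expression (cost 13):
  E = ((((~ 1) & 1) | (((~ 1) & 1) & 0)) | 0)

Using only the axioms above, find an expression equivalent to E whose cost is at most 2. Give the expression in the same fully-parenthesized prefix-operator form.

(1) ((((~ 1) & 1) | (((~ 1) & 1) & 0)) | 0)  =[or_false →]=  (((~ 1) & 1) | (((~ 1) & 1) & 0))
(2) (((~ 1) & 1) | (((~ 1) & 1) & 0))  =[absorb_or →]=  ((~ 1) & 1)
(3) ((~ 1) & 1)  =[and_true →]=  (~ 1)    ⊢ cost 2, within 2

(~ 1)   [cost 2]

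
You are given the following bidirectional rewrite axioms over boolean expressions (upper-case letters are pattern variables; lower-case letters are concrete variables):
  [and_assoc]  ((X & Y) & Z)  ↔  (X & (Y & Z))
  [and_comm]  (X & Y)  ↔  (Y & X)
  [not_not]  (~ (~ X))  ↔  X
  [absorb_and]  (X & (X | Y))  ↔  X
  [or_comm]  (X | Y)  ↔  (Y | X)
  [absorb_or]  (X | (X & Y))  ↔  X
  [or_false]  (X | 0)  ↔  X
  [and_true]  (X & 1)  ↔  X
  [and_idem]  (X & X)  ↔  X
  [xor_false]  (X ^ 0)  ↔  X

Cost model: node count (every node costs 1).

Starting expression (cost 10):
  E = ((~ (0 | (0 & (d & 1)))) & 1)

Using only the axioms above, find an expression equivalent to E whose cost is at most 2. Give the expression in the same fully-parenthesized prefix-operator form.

(~ 0)   [cost 2]

1. [and_true →] ((~ (0 | (0 & (d & 1)))) & 1)  →  (~ (0 | (0 & (d & 1))))
2. [and_true →] (d & 1)  →  d;  E = (~ (0 | (0 & d)))
3. [absorb_or →] (0 | (0 & d))  →  0;  cost 2 ≤ 2, done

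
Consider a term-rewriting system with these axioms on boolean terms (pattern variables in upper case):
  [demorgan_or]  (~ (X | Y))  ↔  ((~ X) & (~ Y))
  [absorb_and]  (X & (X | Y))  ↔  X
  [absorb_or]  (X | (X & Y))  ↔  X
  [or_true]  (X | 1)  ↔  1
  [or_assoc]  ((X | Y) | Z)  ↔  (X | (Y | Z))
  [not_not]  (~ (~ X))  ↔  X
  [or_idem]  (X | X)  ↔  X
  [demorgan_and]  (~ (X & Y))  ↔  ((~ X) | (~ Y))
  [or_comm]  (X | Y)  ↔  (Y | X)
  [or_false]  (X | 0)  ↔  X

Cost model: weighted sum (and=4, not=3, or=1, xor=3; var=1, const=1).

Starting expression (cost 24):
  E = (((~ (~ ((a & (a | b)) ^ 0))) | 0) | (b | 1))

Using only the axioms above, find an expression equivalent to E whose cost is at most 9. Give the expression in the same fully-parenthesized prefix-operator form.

((a ^ 0) | (b | 1))   [cost 9]

(1) (~ (~ ((a & (a | b)) ^ 0)))  =[not_not →]=  ((a & (a | b)) ^ 0)    ⊢ ((((a & (a | b)) ^ 0) | 0) | (b | 1))
(2) (a & (a | b))  =[absorb_and →]=  a    ⊢ (((a ^ 0) | 0) | (b | 1))
(3) ((a ^ 0) | 0)  =[or_false →]=  (a ^ 0)    ⊢ cost 9, within 9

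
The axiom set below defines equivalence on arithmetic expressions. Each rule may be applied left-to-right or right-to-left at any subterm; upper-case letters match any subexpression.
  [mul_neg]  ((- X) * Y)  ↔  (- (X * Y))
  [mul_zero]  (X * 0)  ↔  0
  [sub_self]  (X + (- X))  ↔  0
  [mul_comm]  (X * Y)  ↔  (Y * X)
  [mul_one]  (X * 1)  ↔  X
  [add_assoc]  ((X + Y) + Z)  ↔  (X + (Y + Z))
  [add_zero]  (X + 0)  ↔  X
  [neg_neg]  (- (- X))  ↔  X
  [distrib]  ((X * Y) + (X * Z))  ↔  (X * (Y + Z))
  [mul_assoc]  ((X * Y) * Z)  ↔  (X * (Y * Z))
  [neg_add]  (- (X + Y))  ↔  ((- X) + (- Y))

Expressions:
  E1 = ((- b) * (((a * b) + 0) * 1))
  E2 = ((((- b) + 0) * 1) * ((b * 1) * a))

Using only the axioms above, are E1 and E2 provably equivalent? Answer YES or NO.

YES

step 1: mul_one (→) rewrites (((a * b) + 0) * 1) into ((a * b) + 0), now ((- b) * ((a * b) + 0))
step 2: add_zero (→) rewrites ((a * b) + 0) into (a * b), now ((- b) * (a * b))
step 3: mul_comm (→) rewrites (a * b) into (b * a), now ((- b) * (b * a))
step 4: mul_one (←) rewrites (- b) into ((- b) * 1), now (((- b) * 1) * (b * a))
step 5: add_zero (←) rewrites (- b) into ((- b) + 0), now ((((- b) + 0) * 1) * (b * a))
step 6: mul_one (←) rewrites b into (b * 1), which is E2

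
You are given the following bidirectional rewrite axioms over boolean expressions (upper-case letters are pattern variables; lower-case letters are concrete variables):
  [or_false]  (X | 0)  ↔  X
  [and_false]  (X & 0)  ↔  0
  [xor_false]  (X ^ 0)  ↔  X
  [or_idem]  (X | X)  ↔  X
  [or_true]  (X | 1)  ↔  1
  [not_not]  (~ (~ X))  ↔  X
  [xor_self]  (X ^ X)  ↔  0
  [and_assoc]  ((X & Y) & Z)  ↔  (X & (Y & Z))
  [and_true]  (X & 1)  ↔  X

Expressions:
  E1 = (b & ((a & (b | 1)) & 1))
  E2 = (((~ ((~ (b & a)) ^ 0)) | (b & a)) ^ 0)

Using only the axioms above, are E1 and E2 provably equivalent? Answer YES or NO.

YES

(1) (b | 1)  =[or_true →]=  1    ⊢ (b & ((a & 1) & 1))
(2) ((a & 1) & 1)  =[and_true →]=  (a & 1)    ⊢ (b & (a & 1))
(3) (a & 1)  =[and_true →]=  a    ⊢ (b & a)
(4) (b & a)  =[or_idem ←]=  ((b & a) | (b & a))
(5) (b & a)  =[not_not ←]=  (~ (~ (b & a)))    ⊢ ((~ (~ (b & a))) | (b & a))
(6) ((~ (~ (b & a))) | (b & a))  =[xor_false ←]=  (((~ (~ (b & a))) | (b & a)) ^ 0)
(7) (~ (b & a))  =[xor_false ←]=  ((~ (b & a)) ^ 0)    ⊢ E2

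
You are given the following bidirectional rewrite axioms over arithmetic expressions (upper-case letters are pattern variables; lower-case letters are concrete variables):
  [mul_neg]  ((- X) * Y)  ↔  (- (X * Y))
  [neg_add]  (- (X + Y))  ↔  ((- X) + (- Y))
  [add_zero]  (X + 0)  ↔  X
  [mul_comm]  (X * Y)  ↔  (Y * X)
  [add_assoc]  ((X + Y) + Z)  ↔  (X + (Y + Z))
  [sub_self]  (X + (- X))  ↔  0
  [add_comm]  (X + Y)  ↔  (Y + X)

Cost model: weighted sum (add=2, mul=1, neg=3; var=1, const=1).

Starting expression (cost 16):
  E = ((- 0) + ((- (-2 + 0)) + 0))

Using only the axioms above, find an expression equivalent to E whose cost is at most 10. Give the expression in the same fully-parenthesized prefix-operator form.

((- 0) + (- -2))   [cost 10]

(1) (-2 + 0)  =[add_zero →]=  -2    ⊢ ((- 0) + ((- -2) + 0))
(2) ((- -2) + 0)  =[add_zero →]=  (- -2)    ⊢ cost 10, within 10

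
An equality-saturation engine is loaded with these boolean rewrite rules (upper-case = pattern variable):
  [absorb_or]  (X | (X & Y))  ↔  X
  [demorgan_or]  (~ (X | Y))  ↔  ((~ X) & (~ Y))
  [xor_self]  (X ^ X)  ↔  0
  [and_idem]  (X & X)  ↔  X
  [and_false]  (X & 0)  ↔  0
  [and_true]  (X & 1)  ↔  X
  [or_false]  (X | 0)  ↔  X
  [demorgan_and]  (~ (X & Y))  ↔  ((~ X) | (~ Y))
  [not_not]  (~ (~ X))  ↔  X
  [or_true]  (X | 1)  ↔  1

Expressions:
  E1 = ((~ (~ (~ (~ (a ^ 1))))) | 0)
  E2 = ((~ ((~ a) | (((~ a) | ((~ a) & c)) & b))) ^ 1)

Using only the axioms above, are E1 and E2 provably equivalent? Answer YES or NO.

YES

step 1: not_not (→) rewrites (~ (~ (a ^ 1))) into (a ^ 1), now ((~ (~ (a ^ 1))) | 0)
step 2: or_false (→) rewrites ((~ (~ (a ^ 1))) | 0) into (~ (~ (a ^ 1)))
step 3: not_not (→) rewrites (~ (~ (a ^ 1))) into (a ^ 1)
step 4: not_not (←) rewrites a into (~ (~ a)), now ((~ (~ a)) ^ 1)
step 5: absorb_or (←) rewrites (~ a) into ((~ a) | ((~ a) & b)), now ((~ ((~ a) | ((~ a) & b))) ^ 1)
step 6: absorb_or (←) rewrites (~ a) into ((~ a) | ((~ a) & c)), which is E2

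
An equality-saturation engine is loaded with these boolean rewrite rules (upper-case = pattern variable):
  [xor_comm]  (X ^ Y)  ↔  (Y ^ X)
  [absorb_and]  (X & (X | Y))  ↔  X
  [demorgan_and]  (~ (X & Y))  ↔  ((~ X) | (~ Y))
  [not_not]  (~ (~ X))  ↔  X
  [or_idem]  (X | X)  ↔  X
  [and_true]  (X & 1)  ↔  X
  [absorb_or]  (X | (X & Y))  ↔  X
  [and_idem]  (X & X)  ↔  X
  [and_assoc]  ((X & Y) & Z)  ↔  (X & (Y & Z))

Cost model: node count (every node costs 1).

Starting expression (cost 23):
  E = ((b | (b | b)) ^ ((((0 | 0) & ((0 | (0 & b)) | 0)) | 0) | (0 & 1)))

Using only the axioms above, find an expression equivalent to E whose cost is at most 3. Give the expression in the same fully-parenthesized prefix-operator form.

1. [absorb_or →] (0 | (0 & b))  →  0;  E = ((b | (b | b)) ^ ((((0 | 0) & (0 | 0)) | 0) | (0 & 1)))
2. [and_idem →] ((0 | 0) & (0 | 0))  →  (0 | 0);  E = ((b | (b | b)) ^ (((0 | 0) | 0) | (0 & 1)))
3. [or_idem →] (b | b)  →  b;  E = ((b | b) ^ (((0 | 0) | 0) | (0 & 1)))
4. [or_idem →] (0 | 0)  →  0;  E = ((b | b) ^ ((0 | 0) | (0 & 1)))
5. [or_idem →] (b | b)  →  b;  E = (b ^ ((0 | 0) | (0 & 1)))
6. [or_idem →] (0 | 0)  →  0;  E = (b ^ (0 | (0 & 1)))
7. [absorb_or →] (0 | (0 & 1))  →  0;  cost 3 ≤ 3, done

(b ^ 0)   [cost 3]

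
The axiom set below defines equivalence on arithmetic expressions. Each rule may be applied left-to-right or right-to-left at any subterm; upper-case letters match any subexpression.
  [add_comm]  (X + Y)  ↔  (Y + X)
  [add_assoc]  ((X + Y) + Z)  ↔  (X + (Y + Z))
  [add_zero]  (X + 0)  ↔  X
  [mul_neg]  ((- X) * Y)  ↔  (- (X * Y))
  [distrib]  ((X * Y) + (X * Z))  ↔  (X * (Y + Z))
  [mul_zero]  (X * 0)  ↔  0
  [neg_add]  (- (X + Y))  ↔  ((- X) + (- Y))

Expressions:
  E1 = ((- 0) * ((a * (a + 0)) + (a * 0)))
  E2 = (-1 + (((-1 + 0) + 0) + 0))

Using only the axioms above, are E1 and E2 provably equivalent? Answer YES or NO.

All listed rules preserve value, hence provable equivalence implies equal values everywhere; look for a separating assignment.
a=0 gives E1 ↦ 0, E2 ↦ -2; values differ ⇒ not provably equivalent.

NO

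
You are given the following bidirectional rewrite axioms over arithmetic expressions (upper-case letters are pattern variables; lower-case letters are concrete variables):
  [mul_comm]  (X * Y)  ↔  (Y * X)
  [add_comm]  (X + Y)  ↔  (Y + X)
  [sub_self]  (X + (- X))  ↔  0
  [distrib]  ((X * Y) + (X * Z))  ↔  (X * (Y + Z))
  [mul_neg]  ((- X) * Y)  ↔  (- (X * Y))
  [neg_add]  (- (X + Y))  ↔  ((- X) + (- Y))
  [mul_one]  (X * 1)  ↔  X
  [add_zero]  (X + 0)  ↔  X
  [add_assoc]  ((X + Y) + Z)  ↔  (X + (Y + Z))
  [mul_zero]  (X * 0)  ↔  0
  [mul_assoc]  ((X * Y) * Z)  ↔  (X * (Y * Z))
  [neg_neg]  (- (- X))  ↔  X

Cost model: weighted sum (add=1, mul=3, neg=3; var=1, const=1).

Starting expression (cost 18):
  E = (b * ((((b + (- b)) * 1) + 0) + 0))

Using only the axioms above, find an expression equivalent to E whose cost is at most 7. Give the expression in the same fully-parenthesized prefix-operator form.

step 1: add_zero (→) rewrites ((((b + (- b)) * 1) + 0) + 0) into (((b + (- b)) * 1) + 0), now (b * (((b + (- b)) * 1) + 0))
step 2: sub_self (→) rewrites (b + (- b)) into 0, now (b * ((0 * 1) + 0))
step 3: mul_one (→) rewrites (0 * 1) into 0, reaching cost 7 (bound 7)

(b * (0 + 0))   [cost 7]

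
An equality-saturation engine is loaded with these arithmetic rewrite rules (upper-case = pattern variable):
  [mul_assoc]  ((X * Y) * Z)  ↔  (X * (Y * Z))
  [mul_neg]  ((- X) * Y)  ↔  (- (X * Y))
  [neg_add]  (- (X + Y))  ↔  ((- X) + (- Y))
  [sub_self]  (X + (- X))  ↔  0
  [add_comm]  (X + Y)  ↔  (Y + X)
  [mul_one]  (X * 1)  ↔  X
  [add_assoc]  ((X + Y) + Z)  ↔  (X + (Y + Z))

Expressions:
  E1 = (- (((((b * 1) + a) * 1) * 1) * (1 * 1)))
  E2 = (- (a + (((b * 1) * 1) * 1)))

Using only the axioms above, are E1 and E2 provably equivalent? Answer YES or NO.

YES

step 1: mul_one (→) rewrites ((((b * 1) + a) * 1) * 1) into (((b * 1) + a) * 1), now (- ((((b * 1) + a) * 1) * (1 * 1)))
step 2: mul_one (→) rewrites (b * 1) into b, now (- (((b + a) * 1) * (1 * 1)))
step 3: mul_one (→) rewrites (1 * 1) into 1, now (- (((b + a) * 1) * 1))
step 4: mul_one (→) rewrites ((b + a) * 1) into (b + a), now (- ((b + a) * 1))
step 5: mul_one (→) rewrites ((b + a) * 1) into (b + a), now (- (b + a))
step 6: mul_one (←) rewrites b into (b * 1), now (- ((b * 1) + a))
step 7: mul_one (←) rewrites (b * 1) into ((b * 1) * 1), now (- (((b * 1) * 1) + a))
step 8: add_comm (→) rewrites (((b * 1) * 1) + a) into (a + ((b * 1) * 1)), now (- (a + ((b * 1) * 1)))
step 9: mul_one (←) rewrites b into (b * 1), which is E2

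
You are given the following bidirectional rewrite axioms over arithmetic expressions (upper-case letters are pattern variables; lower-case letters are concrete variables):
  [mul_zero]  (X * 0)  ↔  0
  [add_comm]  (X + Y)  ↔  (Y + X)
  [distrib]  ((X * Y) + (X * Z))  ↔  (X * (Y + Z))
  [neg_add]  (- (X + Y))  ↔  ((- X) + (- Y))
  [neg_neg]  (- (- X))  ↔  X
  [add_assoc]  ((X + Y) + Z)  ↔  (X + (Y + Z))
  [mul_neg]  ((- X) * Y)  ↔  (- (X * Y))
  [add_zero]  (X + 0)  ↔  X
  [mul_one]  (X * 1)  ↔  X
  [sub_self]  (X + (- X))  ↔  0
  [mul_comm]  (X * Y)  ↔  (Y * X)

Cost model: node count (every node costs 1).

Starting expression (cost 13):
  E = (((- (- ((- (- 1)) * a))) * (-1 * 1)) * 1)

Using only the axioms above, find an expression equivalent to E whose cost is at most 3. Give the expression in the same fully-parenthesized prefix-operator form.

(1) (- (- 1))  =[neg_neg →]=  1    ⊢ (((- (- (1 * a))) * (-1 * 1)) * 1)
(2) (((- (- (1 * a))) * (-1 * 1)) * 1)  =[mul_one →]=  ((- (- (1 * a))) * (-1 * 1))
(3) (- (- (1 * a)))  =[neg_neg →]=  (1 * a)    ⊢ ((1 * a) * (-1 * 1))
(4) (-1 * 1)  =[mul_one →]=  -1    ⊢ ((1 * a) * -1)
(5) (1 * a)  =[mul_comm →]=  (a * 1)    ⊢ ((a * 1) * -1)
(6) (a * 1)  =[mul_one →]=  a    ⊢ cost 3, within 3

(a * -1)   [cost 3]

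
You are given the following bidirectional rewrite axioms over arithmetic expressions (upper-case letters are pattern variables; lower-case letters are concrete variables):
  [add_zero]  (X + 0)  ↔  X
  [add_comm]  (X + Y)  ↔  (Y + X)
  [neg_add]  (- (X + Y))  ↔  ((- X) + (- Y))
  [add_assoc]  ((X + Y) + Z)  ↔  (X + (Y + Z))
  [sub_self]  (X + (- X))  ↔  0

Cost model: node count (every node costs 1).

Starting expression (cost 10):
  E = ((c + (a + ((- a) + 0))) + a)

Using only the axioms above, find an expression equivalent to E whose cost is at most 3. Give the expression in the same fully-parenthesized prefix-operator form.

(c + a)   [cost 3]

step 1: add_zero (→) rewrites ((- a) + 0) into (- a), now ((c + (a + (- a))) + a)
step 2: sub_self (→) rewrites (a + (- a)) into 0, now ((c + 0) + a)
step 3: add_zero (→) rewrites (c + 0) into c, reaching cost 3 (bound 3)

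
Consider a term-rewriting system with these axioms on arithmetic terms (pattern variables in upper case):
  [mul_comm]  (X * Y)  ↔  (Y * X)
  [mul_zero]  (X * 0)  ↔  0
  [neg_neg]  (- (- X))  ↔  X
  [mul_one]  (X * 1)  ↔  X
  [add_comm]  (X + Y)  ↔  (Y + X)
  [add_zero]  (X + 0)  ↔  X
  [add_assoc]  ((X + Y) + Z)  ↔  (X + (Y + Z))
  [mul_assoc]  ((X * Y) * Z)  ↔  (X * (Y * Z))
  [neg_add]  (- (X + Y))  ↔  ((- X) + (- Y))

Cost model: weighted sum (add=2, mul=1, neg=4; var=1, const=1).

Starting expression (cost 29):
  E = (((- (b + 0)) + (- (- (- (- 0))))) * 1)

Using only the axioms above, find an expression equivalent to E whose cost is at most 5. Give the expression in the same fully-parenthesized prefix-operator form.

(1) (- (- (- (- 0))))  =[neg_neg →]=  (- (- 0))    ⊢ (((- (b + 0)) + (- (- 0))) * 1)
(2) (b + 0)  =[add_zero →]=  b    ⊢ (((- b) + (- (- 0))) * 1)
(3) (- (- 0))  =[neg_neg →]=  0    ⊢ (((- b) + 0) * 1)
(4) ((- b) + 0)  =[add_zero →]=  (- b)    ⊢ ((- b) * 1)
(5) ((- b) * 1)  =[mul_one →]=  (- b)    ⊢ cost 5, within 5

(- b)   [cost 5]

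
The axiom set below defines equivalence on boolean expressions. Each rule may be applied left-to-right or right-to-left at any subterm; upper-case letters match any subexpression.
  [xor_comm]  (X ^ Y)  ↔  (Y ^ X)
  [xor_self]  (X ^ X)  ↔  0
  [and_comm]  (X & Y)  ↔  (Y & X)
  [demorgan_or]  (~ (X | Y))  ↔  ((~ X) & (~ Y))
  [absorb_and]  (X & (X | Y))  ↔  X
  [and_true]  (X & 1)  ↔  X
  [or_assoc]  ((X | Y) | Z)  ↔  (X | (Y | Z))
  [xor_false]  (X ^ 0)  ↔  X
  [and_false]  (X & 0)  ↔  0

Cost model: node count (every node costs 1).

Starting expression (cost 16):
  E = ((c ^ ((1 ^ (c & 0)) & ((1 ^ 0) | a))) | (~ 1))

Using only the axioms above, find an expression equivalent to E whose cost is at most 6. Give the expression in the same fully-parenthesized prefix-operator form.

(1) (c & 0)  =[and_false →]=  0    ⊢ ((c ^ ((1 ^ 0) & ((1 ^ 0) | a))) | (~ 1))
(2) ((1 ^ 0) & ((1 ^ 0) | a))  =[absorb_and →]=  (1 ^ 0)    ⊢ ((c ^ (1 ^ 0)) | (~ 1))
(3) (1 ^ 0)  =[xor_false →]=  1    ⊢ cost 6, within 6

((c ^ 1) | (~ 1))   [cost 6]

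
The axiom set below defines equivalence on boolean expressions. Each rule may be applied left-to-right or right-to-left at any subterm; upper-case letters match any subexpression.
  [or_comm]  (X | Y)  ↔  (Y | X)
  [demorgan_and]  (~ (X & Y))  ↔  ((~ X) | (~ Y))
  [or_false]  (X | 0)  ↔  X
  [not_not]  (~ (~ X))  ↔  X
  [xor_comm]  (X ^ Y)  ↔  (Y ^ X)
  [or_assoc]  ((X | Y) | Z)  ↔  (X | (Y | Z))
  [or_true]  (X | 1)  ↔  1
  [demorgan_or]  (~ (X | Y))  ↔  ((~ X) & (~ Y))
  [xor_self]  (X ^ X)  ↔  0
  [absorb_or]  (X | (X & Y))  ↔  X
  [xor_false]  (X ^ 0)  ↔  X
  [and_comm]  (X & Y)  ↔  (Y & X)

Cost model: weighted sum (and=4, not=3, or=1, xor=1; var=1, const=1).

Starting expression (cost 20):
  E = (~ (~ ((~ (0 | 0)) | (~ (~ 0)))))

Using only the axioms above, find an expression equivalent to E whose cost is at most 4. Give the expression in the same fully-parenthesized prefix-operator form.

step 1: not_not (→) rewrites (~ (~ ((~ (0 | 0)) | (~ (~ 0))))) into ((~ (0 | 0)) | (~ (~ 0)))
step 2: not_not (→) rewrites (~ (~ 0)) into 0, now ((~ (0 | 0)) | 0)
step 3: or_false (→) rewrites (0 | 0) into 0, now ((~ 0) | 0)
step 4: or_false (→) rewrites ((~ 0) | 0) into (~ 0), reaching cost 4 (bound 4)

(~ 0)   [cost 4]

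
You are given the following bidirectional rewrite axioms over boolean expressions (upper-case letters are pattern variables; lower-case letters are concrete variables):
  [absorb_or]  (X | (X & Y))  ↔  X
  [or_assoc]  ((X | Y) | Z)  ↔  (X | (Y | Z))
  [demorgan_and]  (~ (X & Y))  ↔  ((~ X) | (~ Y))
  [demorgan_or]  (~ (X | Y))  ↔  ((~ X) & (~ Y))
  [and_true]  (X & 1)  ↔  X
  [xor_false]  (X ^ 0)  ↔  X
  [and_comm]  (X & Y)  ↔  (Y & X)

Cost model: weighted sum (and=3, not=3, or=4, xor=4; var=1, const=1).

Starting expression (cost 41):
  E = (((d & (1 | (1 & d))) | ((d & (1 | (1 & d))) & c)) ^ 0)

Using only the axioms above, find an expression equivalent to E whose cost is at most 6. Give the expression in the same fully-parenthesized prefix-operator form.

(d ^ 0)   [cost 6]

1. [absorb_or →] ((d & (1 | (1 & d))) | ((d & (1 | (1 & d))) & c))  →  (d & (1 | (1 & d)));  E = ((d & (1 | (1 & d))) ^ 0)
2. [absorb_or →] (1 | (1 & d))  →  1;  E = ((d & 1) ^ 0)
3. [and_true →] (d & 1)  →  d;  cost 6 ≤ 6, done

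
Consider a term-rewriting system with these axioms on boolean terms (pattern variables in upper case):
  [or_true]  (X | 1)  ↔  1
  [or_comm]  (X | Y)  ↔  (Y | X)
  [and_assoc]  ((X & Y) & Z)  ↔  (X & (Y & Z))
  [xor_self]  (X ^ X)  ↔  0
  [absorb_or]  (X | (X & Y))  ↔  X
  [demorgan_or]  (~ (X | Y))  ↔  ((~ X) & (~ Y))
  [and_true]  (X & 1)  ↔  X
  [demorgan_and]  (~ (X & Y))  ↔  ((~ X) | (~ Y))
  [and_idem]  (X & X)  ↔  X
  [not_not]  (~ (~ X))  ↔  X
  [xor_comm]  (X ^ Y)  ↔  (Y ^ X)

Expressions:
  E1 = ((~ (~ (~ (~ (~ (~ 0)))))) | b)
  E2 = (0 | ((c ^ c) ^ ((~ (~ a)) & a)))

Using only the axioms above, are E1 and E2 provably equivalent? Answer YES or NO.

The axioms are sound identities: if E1 ↔* E2 then E1 and E2 evaluate identically under any assignment.
Under a=0, b=1, c=0: E1 evaluates to 1, E2 to 0. Distinct ⇒ no rewrite sequence connects them.

NO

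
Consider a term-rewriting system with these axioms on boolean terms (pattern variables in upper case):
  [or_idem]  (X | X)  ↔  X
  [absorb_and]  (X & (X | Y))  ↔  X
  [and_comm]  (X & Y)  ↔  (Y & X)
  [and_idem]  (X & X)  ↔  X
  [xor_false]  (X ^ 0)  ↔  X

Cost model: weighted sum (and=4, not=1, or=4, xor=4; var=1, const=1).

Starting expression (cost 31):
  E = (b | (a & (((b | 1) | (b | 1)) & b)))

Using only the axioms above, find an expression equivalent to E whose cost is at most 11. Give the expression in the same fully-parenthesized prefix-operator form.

step 1: or_idem (→) rewrites ((b | 1) | (b | 1)) into (b | 1), now (b | (a & ((b | 1) & b)))
step 2: and_comm (→) rewrites ((b | 1) & b) into (b & (b | 1)), now (b | (a & (b & (b | 1))))
step 3: absorb_and (→) rewrites (b & (b | 1)) into b, reaching cost 11 (bound 11)

(b | (a & b))   [cost 11]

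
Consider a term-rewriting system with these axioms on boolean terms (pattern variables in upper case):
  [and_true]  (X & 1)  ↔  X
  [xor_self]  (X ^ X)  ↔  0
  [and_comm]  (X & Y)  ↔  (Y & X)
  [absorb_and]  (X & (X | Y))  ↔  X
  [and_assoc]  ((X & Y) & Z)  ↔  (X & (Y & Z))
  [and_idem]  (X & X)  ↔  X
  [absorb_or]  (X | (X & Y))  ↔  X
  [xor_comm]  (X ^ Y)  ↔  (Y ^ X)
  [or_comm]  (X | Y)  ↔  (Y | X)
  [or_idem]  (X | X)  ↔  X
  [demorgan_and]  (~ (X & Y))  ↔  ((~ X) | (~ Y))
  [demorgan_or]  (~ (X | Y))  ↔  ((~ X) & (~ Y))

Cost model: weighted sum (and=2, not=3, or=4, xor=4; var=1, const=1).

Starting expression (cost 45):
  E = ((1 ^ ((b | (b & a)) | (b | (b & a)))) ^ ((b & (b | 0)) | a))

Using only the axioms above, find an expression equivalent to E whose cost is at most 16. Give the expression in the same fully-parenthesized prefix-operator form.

((1 ^ b) ^ (b | a))   [cost 16]

step 1: or_idem (→) rewrites ((b | (b & a)) | (b | (b & a))) into (b | (b & a)), now ((1 ^ (b | (b & a))) ^ ((b & (b | 0)) | a))
step 2: absorb_and (→) rewrites (b & (b | 0)) into b, now ((1 ^ (b | (b & a))) ^ (b | a))
step 3: absorb_or (→) rewrites (b | (b & a)) into b, reaching cost 16 (bound 16)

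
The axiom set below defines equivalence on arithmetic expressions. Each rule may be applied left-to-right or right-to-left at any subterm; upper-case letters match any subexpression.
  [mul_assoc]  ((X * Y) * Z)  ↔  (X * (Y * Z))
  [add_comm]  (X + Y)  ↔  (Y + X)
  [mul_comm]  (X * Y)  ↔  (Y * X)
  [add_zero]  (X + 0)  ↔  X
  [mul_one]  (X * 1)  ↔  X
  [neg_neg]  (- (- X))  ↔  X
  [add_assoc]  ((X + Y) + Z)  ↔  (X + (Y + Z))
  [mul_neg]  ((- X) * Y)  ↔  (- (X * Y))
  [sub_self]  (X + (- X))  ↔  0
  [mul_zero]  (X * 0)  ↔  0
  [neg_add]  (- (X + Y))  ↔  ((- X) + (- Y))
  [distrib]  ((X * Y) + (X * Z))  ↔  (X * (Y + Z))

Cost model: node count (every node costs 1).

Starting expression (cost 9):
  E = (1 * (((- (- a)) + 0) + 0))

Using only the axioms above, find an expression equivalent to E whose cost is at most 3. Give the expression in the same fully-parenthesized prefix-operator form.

(1) (((- (- a)) + 0) + 0)  =[add_zero →]=  ((- (- a)) + 0)    ⊢ (1 * ((- (- a)) + 0))
(2) (- (- a))  =[neg_neg →]=  a    ⊢ (1 * (a + 0))
(3) (a + 0)  =[add_zero →]=  a    ⊢ cost 3, within 3

(1 * a)   [cost 3]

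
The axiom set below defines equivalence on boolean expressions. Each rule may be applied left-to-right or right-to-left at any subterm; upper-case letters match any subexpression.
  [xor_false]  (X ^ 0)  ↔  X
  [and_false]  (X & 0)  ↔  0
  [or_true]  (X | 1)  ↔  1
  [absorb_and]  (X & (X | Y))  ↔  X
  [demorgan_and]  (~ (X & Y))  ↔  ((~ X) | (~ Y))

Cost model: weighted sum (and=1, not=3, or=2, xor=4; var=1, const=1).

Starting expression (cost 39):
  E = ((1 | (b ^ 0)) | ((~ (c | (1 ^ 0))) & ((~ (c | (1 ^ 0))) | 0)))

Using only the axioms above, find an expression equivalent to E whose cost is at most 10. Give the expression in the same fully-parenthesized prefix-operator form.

1. [absorb_and →] ((~ (c | (1 ^ 0))) & ((~ (c | (1 ^ 0))) | 0))  →  (~ (c | (1 ^ 0)));  E = ((1 | (b ^ 0)) | (~ (c | (1 ^ 0))))
2. [xor_false →] (1 ^ 0)  →  1;  E = ((1 | (b ^ 0)) | (~ (c | 1)))
3. [xor_false →] (b ^ 0)  →  b;  E = ((1 | b) | (~ (c | 1)))
4. [or_true →] (c | 1)  →  1;  cost 10 ≤ 10, done

((1 | b) | (~ 1))   [cost 10]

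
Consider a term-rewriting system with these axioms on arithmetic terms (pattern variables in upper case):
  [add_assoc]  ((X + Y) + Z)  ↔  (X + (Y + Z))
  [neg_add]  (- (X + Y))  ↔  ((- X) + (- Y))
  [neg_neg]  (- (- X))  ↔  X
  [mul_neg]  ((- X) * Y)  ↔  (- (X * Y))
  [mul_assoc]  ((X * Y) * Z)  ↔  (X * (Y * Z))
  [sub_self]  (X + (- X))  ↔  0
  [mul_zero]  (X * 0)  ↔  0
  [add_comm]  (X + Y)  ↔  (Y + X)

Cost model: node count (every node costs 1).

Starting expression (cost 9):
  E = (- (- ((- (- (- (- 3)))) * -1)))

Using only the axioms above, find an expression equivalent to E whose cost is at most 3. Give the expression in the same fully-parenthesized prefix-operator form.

(3 * -1)   [cost 3]

(1) (- (- ((- (- (- (- 3)))) * -1)))  =[neg_neg →]=  ((- (- (- (- 3)))) * -1)
(2) (- (- (- (- 3))))  =[neg_neg →]=  (- (- 3))    ⊢ ((- (- 3)) * -1)
(3) (- (- 3))  =[neg_neg →]=  3    ⊢ cost 3, within 3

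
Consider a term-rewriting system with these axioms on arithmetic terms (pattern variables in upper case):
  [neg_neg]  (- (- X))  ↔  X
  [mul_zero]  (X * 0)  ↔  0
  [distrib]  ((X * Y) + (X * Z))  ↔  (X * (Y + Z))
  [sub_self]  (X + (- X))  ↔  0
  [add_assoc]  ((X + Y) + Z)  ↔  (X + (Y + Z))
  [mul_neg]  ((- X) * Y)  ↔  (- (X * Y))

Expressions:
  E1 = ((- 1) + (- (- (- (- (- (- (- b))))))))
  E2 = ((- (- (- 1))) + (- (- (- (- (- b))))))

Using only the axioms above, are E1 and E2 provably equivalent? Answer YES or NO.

step 1: neg_neg (→) rewrites (- (- (- (- (- (- b)))))) into (- (- (- (- b)))), now ((- 1) + (- (- (- (- (- b))))))
step 2: neg_neg (→) rewrites (- (- (- (- (- b))))) into (- (- (- b))), now ((- 1) + (- (- (- b))))
step 3: neg_neg (→) rewrites (- (- b)) into b, now ((- 1) + (- b))
step 4: neg_neg (←) rewrites (- 1) into (- (- (- 1))), now ((- (- (- 1))) + (- b))
step 5: neg_neg (←) rewrites (- b) into (- (- (- b))), now ((- (- (- 1))) + (- (- (- b))))
step 6: neg_neg (←) rewrites (- (- b)) into (- (- (- (- b)))), which is E2

YES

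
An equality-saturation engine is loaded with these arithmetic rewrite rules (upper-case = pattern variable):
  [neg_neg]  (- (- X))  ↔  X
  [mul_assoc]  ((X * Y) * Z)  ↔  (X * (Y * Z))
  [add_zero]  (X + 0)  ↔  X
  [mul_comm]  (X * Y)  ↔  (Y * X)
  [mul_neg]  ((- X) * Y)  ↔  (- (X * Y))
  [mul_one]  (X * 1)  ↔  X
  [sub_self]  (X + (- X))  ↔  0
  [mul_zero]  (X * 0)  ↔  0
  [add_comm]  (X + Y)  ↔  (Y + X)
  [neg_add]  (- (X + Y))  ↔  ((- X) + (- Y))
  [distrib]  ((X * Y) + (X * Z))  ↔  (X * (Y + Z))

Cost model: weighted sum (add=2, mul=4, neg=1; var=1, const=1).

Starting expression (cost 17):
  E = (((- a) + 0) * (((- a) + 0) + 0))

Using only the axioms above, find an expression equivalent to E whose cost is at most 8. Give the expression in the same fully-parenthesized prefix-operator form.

step 1: add_zero (→) rewrites (((- a) + 0) + 0) into ((- a) + 0), now (((- a) + 0) * ((- a) + 0))
step 2: add_zero (→) rewrites ((- a) + 0) into (- a), now ((- a) * ((- a) + 0))
step 3: add_zero (→) rewrites ((- a) + 0) into (- a), reaching cost 8 (bound 8)

((- a) * (- a))   [cost 8]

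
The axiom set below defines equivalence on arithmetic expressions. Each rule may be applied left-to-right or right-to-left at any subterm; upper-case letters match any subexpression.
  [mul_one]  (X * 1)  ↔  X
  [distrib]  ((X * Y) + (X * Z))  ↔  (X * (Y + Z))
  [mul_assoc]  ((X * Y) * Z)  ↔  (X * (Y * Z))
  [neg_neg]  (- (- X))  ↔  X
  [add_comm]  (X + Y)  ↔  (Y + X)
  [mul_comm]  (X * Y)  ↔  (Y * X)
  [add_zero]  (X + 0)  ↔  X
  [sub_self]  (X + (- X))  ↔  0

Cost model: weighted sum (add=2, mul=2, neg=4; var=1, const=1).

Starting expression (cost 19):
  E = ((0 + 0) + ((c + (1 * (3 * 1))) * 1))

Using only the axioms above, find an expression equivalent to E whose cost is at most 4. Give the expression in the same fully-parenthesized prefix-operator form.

1. [mul_one →] ((c + (1 * (3 * 1))) * 1)  →  (c + (1 * (3 * 1)));  E = ((0 + 0) + (c + (1 * (3 * 1))))
2. [mul_one →] (3 * 1)  →  3;  E = ((0 + 0) + (c + (1 * 3)))
3. [add_comm →] ((0 + 0) + (c + (1 * 3)))  →  ((c + (1 * 3)) + (0 + 0))
4. [add_zero →] (0 + 0)  →  0;  E = ((c + (1 * 3)) + 0)
5. [mul_comm →] (1 * 3)  →  (3 * 1);  E = ((c + (3 * 1)) + 0)
6. [mul_one →] (3 * 1)  →  3;  E = ((c + 3) + 0)
7. [add_zero →] ((c + 3) + 0)  →  (c + 3);  cost 4 ≤ 4, done

(c + 3)   [cost 4]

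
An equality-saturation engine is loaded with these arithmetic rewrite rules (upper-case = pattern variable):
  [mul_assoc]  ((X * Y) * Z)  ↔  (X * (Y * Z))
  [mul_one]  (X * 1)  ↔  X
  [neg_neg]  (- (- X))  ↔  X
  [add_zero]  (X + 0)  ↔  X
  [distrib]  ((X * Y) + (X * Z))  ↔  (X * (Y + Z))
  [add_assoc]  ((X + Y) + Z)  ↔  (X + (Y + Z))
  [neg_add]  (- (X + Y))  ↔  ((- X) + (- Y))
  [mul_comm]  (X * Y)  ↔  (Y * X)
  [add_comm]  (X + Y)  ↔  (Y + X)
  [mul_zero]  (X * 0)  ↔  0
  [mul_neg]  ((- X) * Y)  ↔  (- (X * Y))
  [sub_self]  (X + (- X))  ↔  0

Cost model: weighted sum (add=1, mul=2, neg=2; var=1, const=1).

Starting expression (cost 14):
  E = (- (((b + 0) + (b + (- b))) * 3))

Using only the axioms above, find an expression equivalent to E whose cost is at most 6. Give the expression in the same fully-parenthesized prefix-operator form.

step 1: sub_self (→) rewrites (b + (- b)) into 0, now (- (((b + 0) + 0) * 3))
step 2: add_zero (→) rewrites ((b + 0) + 0) into (b + 0), now (- ((b + 0) * 3))
step 3: add_zero (→) rewrites (b + 0) into b, reaching cost 6 (bound 6)

(- (b * 3))   [cost 6]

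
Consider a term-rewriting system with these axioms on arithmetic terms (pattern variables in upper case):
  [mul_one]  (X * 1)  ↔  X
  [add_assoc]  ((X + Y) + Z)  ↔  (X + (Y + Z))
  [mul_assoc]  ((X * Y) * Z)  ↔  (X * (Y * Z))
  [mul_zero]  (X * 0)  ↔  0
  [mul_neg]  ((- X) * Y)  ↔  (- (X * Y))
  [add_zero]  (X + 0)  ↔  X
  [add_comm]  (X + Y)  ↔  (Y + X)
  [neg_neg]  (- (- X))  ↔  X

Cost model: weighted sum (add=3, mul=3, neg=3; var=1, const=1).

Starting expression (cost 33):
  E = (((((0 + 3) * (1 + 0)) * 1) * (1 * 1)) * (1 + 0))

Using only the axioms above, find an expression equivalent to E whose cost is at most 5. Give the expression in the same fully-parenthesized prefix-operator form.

1. [mul_one →] (((0 + 3) * (1 + 0)) * 1)  →  ((0 + 3) * (1 + 0));  E = ((((0 + 3) * (1 + 0)) * (1 * 1)) * (1 + 0))
2. [add_zero →] (1 + 0)  →  1;  E = ((((0 + 3) * (1 + 0)) * (1 * 1)) * 1)
3. [mul_one →] (1 * 1)  →  1;  E = ((((0 + 3) * (1 + 0)) * 1) * 1)
4. [add_zero →] (1 + 0)  →  1;  E = ((((0 + 3) * 1) * 1) * 1)
5. [mul_one →] ((((0 + 3) * 1) * 1) * 1)  →  (((0 + 3) * 1) * 1)
6. [mul_one →] ((0 + 3) * 1)  →  (0 + 3);  E = ((0 + 3) * 1)
7. [mul_one →] ((0 + 3) * 1)  →  (0 + 3);  cost 5 ≤ 5, done

(0 + 3)   [cost 5]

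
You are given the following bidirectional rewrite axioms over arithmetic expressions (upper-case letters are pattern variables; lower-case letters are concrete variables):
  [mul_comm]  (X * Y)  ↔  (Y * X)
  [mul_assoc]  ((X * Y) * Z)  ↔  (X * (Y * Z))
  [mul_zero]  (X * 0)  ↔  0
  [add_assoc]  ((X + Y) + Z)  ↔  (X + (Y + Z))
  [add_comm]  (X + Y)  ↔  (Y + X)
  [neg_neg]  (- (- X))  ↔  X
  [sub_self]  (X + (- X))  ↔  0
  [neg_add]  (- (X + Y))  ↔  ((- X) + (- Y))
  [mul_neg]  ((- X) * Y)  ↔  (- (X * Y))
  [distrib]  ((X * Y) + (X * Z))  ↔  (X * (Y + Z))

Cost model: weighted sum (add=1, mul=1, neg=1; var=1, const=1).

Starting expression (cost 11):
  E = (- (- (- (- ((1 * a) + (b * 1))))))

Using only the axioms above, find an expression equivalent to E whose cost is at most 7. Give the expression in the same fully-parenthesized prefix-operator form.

1. [mul_comm →] (b * 1)  →  (1 * b);  E = (- (- (- (- ((1 * a) + (1 * b))))))
2. [neg_neg →] (- (- (- (- ((1 * a) + (1 * b))))))  →  (- (- ((1 * a) + (1 * b))))
3. [neg_neg →] (- (- ((1 * a) + (1 * b))))  →  ((1 * a) + (1 * b));  cost 7 ≤ 7, done

((1 * a) + (1 * b))   [cost 7]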